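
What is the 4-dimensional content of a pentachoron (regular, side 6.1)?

V = (6.1^4 / 4!) · √((4+1) / 2^4) ≈ 32.2503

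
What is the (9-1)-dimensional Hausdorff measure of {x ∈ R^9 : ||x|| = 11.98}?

The surface area of an n-ball is 2π^(n/2) r^(n-1) / Γ(n/2). For n=9, r=11.98: 1.25955e+10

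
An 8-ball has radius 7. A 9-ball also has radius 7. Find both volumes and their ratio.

V_8(7) ≈ 2.33977e+07. V_9(7) ≈ 1.33107e+08. Ratio V_8/V_9 ≈ 0.1758.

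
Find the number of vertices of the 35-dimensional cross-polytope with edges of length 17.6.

Number of vertices = 2n = 70.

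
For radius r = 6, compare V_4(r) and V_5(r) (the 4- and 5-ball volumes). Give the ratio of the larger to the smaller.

V_4(6) ≈ 6395.5, V_5(6) ≈ 40931.2. The 5-ball is larger by a factor of 6.4.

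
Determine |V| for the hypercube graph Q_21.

Number of vertices = 2^21 = 2097152.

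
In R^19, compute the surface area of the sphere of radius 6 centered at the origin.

S_19(6) = 2·π^(19/2)·(6)^18 / Γ(19/2) = 1283918464548864·π^9/425425 ≈ 8.99629e+13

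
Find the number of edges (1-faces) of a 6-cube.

f_1(6-cube) = (6 choose 1) · 2^5 = 192.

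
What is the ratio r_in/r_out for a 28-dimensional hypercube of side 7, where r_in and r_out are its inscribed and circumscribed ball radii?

r_in / r_out = (7/2) / (7√28/2) = 1/√28 ≈ 0.188982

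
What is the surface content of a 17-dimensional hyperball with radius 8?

|∂B_17(8)| = 144115188075855872·π^8/2027025 ≈ 6.74605e+14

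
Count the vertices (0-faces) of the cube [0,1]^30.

Number of vertices = 2^30 = 1073741824.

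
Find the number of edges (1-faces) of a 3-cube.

f_1(3-cube) = (3 choose 1) · 2^2 = 12.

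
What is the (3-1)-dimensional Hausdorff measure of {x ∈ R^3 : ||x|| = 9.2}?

|∂B_3(9.2)| = 4πr² = 4π·(9.2)² ≈ 1063.62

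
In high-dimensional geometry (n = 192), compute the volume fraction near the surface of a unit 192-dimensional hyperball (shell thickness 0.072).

1 - (1-0.072)^192 ≈ 0.9999994122 ≈ 99.999941%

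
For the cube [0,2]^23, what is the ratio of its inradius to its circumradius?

For an n-cube of any side s, the inradius is s/2 and the circumradius is s√n/2, so the ratio is 1/√23 ≈ 0.208514.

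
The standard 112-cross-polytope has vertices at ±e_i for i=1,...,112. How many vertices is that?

Number of vertices = 2n = 224.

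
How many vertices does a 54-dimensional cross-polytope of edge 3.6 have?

An n-cross-polytope has 2n vertices; here n = 54, giving 108.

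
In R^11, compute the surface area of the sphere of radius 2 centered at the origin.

|∂B_11(2)| = 65536·π^5/945 ≈ 21222.5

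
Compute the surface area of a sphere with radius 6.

|∂B_3(6)| = 4πr² = 4π·(6)² ≈ 452.389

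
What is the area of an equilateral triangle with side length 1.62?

Area = (√3/4) · 1.62² = 1.1364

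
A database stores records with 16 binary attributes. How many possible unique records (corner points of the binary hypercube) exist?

Each vertex is a binary string of length 16, so there are 2^16 = 65536.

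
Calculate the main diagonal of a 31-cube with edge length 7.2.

The space diagonal of an n-cube of side s is s√n. Here 7.2·√31 ≈ 40.0879.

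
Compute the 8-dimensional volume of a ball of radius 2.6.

The n-ball volume is π^(n/2)·r^n/Γ(n/2+1). With n=8, r=2.6: V ≈ 8475.69.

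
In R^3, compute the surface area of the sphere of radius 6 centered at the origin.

|∂B_3(6)| = 4πr² = 4π·(6)² ≈ 452.389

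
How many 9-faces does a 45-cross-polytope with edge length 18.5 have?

f_9(45-orthoplex) = 2^10 · (45 choose 10) = 3266751780864.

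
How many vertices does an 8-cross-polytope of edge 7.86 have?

Each 0-face is the convex hull of 1 vertex, one chosen as ±e_i from each of 1 distinct axis: 2^1·C(8,1) = 16.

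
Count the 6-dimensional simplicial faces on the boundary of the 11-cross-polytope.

Number of 6-faces = 2^(6+1) · C(11,6+1) = 128 · 330 = 42240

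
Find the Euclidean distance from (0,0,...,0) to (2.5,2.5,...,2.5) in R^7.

Diagonal = √7 · 2.5 ≈ 6.61438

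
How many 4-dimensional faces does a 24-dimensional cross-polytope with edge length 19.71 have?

An n-cross-polytope has 2^(k+1)·C(n,k+1) k-faces. Here 2^5·C(24,5) = 32·42504 = 1360128.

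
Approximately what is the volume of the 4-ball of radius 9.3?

V_4(9.3) = π^(4/2) · (9.3)^4 / Γ(4/2 + 1) ≈ 36914.9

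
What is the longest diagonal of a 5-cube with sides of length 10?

The space diagonal of an n-cube of side s is s√n. Here 10·√5 ≈ 22.3607.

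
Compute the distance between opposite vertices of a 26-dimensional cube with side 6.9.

The space diagonal of an n-cube of side s is s√n. Here 6.9·√26 ≈ 35.1832.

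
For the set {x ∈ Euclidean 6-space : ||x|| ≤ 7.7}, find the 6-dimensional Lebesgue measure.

The n-ball volume is π^(n/2)·r^n/Γ(n/2+1). With n=6, r=7.7: V ≈ 1.07707e+06.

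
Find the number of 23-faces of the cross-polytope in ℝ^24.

Each 23-face is the convex hull of 24 vertices, one chosen as ±e_i from each of 24 distinct axes: 2^24·C(24,24) = 16777216.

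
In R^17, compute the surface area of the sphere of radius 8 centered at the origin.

The surface area of an n-ball is 2π^(n/2) r^(n-1) / Γ(n/2). For n=17, r=8: 144115188075855872·π^8/2027025 ≈ 6.74605e+14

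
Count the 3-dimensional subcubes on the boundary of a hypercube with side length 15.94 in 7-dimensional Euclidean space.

f_3(7-cube) = (7 choose 3) · 2^4 = 560.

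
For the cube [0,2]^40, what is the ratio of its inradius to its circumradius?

r_in = 2/2 (half the side); r_out = 2√40/2 (half the diagonal). Ratio = 1/√40 ≈ 0.158114.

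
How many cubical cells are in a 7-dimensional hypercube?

Number of 3-faces = C(7,3) · 2^(7-3) = 35 · 16 = 560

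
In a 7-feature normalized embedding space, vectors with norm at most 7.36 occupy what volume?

Volume = π^{7/2}·(7.36)^7/Γ(9/2) ≈ 5.52745e+06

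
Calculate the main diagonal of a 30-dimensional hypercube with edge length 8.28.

d = √(8.28² + 8.28² + ... + 8.28²) [30 terms] = √(30·8.28²) = 8.28√30 ≈ 45.3514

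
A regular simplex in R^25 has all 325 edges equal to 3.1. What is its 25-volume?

V_25 = √(26) · 3.1^25 / (25! · 2^(25/2)) ≈ 1.09146e-16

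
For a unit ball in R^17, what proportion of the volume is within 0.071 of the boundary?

V(inner)/V(outer) = ((1-0.071)/1)^17 ≈ 0.2859, so the shell fraction is 0.714065.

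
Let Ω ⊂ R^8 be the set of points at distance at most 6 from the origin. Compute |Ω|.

The n-ball volume is π^(n/2)·r^n/Γ(n/2+1). With n=8, r=6: V = 69984·π^4 ≈ 6.81708e+06.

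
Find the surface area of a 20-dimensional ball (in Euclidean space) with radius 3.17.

S_20(3.17) = 2·π^(20/2)·(3.17)^19 / Γ(20/2) ≈ 1.70959e+09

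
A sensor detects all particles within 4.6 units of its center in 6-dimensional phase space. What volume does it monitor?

V_6(4.6) = π^(6/2) · (4.6)^6 / Γ(6/2 + 1) ≈ 48960.4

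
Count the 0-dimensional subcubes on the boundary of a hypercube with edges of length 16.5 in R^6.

Choose 0 of 6 axes to span the face (C(6,0) = 1 way), then fix each of the remaining 6 coordinates at one of its two extreme values (2^6 = 64 ways): 1·64 = 64.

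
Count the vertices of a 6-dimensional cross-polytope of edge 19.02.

The 6-dimensional cross-polytope has 2n = 2·6 = 12 vertices.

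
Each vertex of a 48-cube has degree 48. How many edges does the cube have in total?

The 48-cube has n·2^(n-1) = 48·2^47 = 48·140737488355328 = 6755399441055744 edges.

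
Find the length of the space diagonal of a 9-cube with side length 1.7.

||(1.7,1.7,...,1.7)|| = √(9)·1.7 = 5.1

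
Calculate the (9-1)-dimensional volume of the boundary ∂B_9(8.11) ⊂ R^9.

|∂B_9(8.11)| ≈ 5.55555e+08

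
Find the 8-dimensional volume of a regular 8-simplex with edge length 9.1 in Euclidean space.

V_8 = √(9) · 9.1^8 / (8! · 2^(8/2)) ≈ 218.681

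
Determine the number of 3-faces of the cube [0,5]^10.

Choose 3 of 10 axes to span the face (C(10,3) = 120 ways), then fix each of the remaining 7 coordinates at one of its two extreme values (2^7 = 128 ways): 120·128 = 15360.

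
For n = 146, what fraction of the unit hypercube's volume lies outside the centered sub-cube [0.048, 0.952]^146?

The inner cube has side 1-2·0.048 = 0.904 and volume (0.904)^146 ≈ 3.986e-07, so the shell holds 0.9999996014 of the volume.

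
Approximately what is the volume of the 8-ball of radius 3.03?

Volume = π^{8/2}·(3.03)^8/Γ(5) ≈ 28835.6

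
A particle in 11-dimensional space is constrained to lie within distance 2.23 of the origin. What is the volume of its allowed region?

V_11(2.23) = π^(11/2) · (2.23)^11 / Γ(11/2 + 1) ≈ 12777.9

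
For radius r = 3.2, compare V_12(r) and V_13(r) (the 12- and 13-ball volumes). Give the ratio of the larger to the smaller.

V_12(3.2) ≈ 1.53945e+06, V_13(3.2) ≈ 3.35963e+06. The 13-ball is larger by a factor of 2.182.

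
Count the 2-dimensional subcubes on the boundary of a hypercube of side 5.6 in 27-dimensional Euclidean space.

An n-cube has C(n,k)·2^(n-k) k-faces. Here C(27,2)·2^25 = 351·33554432 = 11777605632.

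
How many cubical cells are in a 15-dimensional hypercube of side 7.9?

f_3(15-cube) = (15 choose 3) · 2^12 = 1863680.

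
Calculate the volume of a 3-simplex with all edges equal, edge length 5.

Volume = (√2/12) · 5³ = 14.7314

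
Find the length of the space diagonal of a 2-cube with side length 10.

||(10,10,...,10)|| = √(2)·10 ≈ 14.1421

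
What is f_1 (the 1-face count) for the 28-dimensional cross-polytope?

Number of 1-faces = 2^(1+1) · C(28,1+1) = 4 · 378 = 1512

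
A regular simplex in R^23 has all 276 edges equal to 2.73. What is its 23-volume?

V_23 = √(24) · 2.73^23 / (23! · 2^(23/2)) ≈ 7.03894e-16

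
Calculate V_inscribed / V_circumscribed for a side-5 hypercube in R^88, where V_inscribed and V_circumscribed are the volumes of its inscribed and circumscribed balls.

The radii are 5/2 and 5√88/2, so the volume ratio is (1/√88)^88 = 88^{-88/2} ≈ 2.7718e-86.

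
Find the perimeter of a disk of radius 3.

The surface area of an n-ball is 2π^(n/2) r^(n-1) / Γ(n/2). For n=2, r=3: 2πr = 2π·3 ≈ 18.8496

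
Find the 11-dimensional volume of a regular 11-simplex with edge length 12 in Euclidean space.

Volume = 12^11 · √(12/2^11) / 11! ≈ 1424.83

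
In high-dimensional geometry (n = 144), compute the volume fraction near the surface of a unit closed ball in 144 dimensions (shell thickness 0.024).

1 - (1-0.024)^144 ≈ 0.969747 ≈ 96.97%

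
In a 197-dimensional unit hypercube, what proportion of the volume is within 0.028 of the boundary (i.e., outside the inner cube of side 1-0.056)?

Shell fraction = 1 - (1-0.056)^197 ≈ 0.999988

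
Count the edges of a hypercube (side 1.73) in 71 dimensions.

Each of the 2^71 = 2361183241434822606848 vertices has degree 71; total edges = 71·2^71/2 = 83822005070936202543104.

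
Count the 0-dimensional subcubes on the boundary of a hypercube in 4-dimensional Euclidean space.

An n-cube has C(n,k)·2^(n-k) k-faces. Here C(4,0)·2^4 = 1·16 = 16.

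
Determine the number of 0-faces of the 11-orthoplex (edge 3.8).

An n-cross-polytope has 2^(k+1)·C(n,k+1) k-faces. Here 2^1·C(11,1) = 2·11 = 22.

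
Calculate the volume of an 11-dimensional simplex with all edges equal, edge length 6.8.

V_11 = √(12) · 6.8^11 / (11! · 2^(11/2)) ≈ 2.75656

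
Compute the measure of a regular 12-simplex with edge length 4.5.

For a regular n-simplex with edge a, V = (a^n / n!)·√((n+1)/2^n). With a=4.5, n=12: V ≈ 0.0081097.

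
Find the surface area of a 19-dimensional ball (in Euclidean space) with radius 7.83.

|∂B_19(7.83)| ≈ 1.08406e+16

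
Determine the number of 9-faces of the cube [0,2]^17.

Number of 9-faces = C(17,9) · 2^(17-9) = 24310 · 256 = 6223360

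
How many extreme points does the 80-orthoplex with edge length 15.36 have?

The 80-dimensional cross-polytope has 2n = 2·80 = 160 vertices.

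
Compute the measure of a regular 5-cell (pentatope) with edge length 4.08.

For a regular n-simplex with edge a, V = (a^n / n!)·√((n+1)/2^n). With a=4.08, n=4: V ≈ 6.45438.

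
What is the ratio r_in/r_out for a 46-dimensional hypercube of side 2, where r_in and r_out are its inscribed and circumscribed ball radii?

For an n-cube of any side s, the inradius is s/2 and the circumradius is s√n/2, so the ratio is 1/√46 ≈ 0.147442.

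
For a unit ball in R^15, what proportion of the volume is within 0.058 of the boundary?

Shell fraction = 1 - (1-0.058)^15 ≈ 0.591903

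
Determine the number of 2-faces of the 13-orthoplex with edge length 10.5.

Each 2-face is the convex hull of 3 vertices, one chosen as ±e_i from each of 3 distinct axes: 2^3·C(13,3) = 2288.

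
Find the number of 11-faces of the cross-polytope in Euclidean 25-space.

Number of 11-faces = 2^(11+1) · C(25,11+1) = 4096 · 5200300 = 21300428800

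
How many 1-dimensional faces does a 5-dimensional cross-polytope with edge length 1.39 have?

An n-cross-polytope has 2^(k+1)·C(n,k+1) k-faces. Here 2^2·C(5,2) = 4·10 = 40.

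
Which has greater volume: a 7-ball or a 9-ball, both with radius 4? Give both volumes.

V_7(4) ≈ 77410.6. V_9(4) ≈ 864684. The 9-ball is larger.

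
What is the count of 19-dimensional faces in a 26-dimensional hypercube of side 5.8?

f_19(26-cube) = (26 choose 19) · 2^7 = 84198400.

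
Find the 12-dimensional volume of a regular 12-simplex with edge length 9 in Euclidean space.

Volume = 9^12 · √(13/2^12) / 12! ≈ 33.2173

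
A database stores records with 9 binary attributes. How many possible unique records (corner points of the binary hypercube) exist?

The 9-cube has 2^9 = 512 vertices.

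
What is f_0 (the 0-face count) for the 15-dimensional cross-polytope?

An n-cross-polytope has 2^(k+1)·C(n,k+1) k-faces. Here 2^1·C(15,1) = 2·15 = 30.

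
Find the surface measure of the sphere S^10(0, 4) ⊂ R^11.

|∂B_11(4)| = 67108864·π^5/945 ≈ 2.17319e+07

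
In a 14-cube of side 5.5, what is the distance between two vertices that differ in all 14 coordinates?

Diagonal = √14 · 5.5 ≈ 20.5791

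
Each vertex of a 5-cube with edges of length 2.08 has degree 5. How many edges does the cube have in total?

Each of the 2^5 = 32 vertices has degree 5; total edges = 5·2^5/2 = 80.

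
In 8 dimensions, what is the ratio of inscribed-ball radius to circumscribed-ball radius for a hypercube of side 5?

r_in = 5/2 (half the side); r_out = 5√8/2 (half the diagonal). Ratio = 1/√8 ≈ 0.353553.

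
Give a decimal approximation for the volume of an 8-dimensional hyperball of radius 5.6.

V_8(5.6) = π^(8/2) · (5.6)^8 / Γ(8/2 + 1) ≈ 3.92548e+06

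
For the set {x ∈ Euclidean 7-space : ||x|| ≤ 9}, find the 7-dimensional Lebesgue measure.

The n-ball volume is π^(n/2)·r^n/Γ(n/2+1). With n=7, r=9: V = 25509168·π^3/35 ≈ 2.25984e+07.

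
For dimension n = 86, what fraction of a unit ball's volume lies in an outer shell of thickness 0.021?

1 - (1-0.021)^86 ≈ 0.83882 ≈ 83.88%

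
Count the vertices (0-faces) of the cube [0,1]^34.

Each vertex is a binary string of length 34, so there are 2^34 = 17179869184.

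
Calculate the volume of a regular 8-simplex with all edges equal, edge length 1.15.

V_8 = √(9) · 1.15^8 / (8! · 2^(8/2)) ≈ 1.42254e-05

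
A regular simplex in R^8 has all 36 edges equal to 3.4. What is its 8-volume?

For a regular n-simplex with edge a, V = (a^n / n!)·√((n+1)/2^n). With a=3.4, n=8: V ≈ 0.0830447.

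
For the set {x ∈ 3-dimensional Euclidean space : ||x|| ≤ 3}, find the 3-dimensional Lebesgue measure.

V = 36·π ≈ 113.097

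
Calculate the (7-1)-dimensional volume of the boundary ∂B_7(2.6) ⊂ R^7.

|∂B_7(2.6)| ≈ 10216.9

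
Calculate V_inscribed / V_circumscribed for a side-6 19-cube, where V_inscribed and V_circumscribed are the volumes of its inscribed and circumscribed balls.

V_in / V_out = (r_in/r_out)^19 = (1/√19)^19 = 19^(-19/2) ≈ 7.10953e-13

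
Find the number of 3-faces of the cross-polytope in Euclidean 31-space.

Each 3-face is the convex hull of 4 vertices, one chosen as ±e_i from each of 4 distinct axes: 2^4·C(31,4) = 503440.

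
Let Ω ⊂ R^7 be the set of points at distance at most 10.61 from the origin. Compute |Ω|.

Volume = π^{7/2}·(10.61)^7/Γ(9/2) ≈ 7.15135e+07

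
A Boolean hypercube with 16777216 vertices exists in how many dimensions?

n = log_2(16777216) = 24.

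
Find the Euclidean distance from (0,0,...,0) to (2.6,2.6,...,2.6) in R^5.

||(2.6,2.6,...,2.6)|| = √(5)·2.6 ≈ 5.81378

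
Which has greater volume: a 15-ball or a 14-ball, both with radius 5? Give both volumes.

V_15(5) ≈ 1.16407e+10. V_14(5) ≈ 3.65762e+09. The 15-ball is larger.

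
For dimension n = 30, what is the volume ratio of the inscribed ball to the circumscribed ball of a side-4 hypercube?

V_in / V_out = (r_in/r_out)^30 = (1/√30)^30 = 30^(-30/2) ≈ 6.96917e-23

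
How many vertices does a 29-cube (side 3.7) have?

Each vertex is a binary string of length 29, so there are 2^29 = 536870912.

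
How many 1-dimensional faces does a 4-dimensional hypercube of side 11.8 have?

Choose 1 of 4 axes to span the face (C(4,1) = 4 ways), then fix each of the remaining 3 coordinates at one of its two extreme values (2^3 = 8 ways): 4·8 = 32.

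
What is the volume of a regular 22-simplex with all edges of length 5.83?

V = (5.83^22 / 22!) · √((22+1) / 2^22) ≈ 1.45705e-07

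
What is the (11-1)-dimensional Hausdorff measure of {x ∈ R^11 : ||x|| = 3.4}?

The surface area of an n-ball is 2π^(n/2) r^(n-1) / Γ(n/2). For n=11, r=3.4: 4.27845e+06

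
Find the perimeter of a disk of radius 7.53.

S_2(7.53) = 2·π^(2/2)·(7.53)^1 / Γ(2/2) = 2πr = 2π·7.53 ≈ 47.3124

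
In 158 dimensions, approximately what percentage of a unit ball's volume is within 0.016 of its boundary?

1 - (1-0.016)^158 ≈ 0.921797 ≈ 92.18%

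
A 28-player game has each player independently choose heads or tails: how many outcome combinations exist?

The 28-cube has 2^28 = 268435456 vertices.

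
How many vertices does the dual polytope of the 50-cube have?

An n-cross-polytope has 2n vertices; here n = 50, giving 100.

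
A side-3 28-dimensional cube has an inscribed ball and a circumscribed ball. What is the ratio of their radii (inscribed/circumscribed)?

r_in = 3/2 (half the side); r_out = 3√28/2 (half the diagonal). Ratio = 1/√28 ≈ 0.188982.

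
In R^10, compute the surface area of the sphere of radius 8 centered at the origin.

|∂B_10(8)| = 33554432·π^5/3 ≈ 3.42277e+09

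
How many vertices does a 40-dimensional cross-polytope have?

Number of vertices = 2n = 80.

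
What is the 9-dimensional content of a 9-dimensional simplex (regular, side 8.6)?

V = (8.6^9 / 9!) · √((9+1) / 2^9) ≈ 99.1033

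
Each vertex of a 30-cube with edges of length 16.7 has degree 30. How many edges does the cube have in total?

An n-cube has n·2^(n-1) edges. With n = 30: 30·536870912 = 16106127360.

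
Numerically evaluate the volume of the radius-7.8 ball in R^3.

V_3(7.8) = π^(3/2) · (7.8)^3 / Γ(3/2 + 1) ≈ 1987.8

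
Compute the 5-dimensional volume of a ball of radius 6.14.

Volume = π^{5/2}·(6.14)^5/Γ(7/2) ≈ 45934.6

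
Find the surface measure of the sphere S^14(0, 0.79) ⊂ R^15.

S = n·V_n(r)/r = 15·V_15(0.79)/0.79 (volume-to-surface relation), giving 0.211009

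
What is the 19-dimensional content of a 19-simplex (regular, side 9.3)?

Volume = 9.3^19 · √(20/2^19) / 19! ≈ 0.127883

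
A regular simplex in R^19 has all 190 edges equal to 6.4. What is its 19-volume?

V = (6.4^19 / 19!) · √((19+1) / 2^19) ≈ 0.000105452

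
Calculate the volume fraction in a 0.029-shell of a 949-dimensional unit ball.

V(inner)/V(outer) = ((1-0.029)/1)^949 ≈ 7.431e-13, so the shell fraction is 1 - 7.431e-13.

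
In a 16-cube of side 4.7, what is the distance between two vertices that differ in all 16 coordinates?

Diagonal = √16 · 4.7 = 18.8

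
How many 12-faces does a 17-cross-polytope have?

Number of 12-faces = 2^(12+1) · C(17,12+1) = 8192 · 2380 = 19496960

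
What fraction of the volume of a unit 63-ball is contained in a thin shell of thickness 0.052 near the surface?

1 - (1-0.052)^63 ≈ 0.965412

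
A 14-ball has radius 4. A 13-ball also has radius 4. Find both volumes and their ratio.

V_14(4) ≈ 1.60864e+08. V_13(4) ≈ 6.11113e+07. Ratio V_14/V_13 ≈ 2.632.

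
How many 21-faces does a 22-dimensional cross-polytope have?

Number of 21-faces = 2^(21+1) · C(22,21+1) = 4194304 · 1 = 4194304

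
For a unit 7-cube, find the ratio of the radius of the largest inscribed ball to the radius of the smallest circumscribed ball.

r_in / r_out = (1/2) / (1√7/2) = 1/√7 ≈ 0.377964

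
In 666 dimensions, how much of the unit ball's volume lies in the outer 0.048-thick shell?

1 - (1-0.048)^666 ≈ 1 - 5.918e-15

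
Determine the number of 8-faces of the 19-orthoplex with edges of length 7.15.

An n-cross-polytope has 2^(k+1)·C(n,k+1) k-faces. Here 2^9·C(19,9) = 512·92378 = 47297536.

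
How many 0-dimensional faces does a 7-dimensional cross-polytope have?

An n-cross-polytope has 2^(k+1)·C(n,k+1) k-faces. Here 2^1·C(7,1) = 2·7 = 14.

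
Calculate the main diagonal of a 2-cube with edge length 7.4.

The space diagonal of an n-cube of side s is s√n. Here 7.4·√2 ≈ 10.4652.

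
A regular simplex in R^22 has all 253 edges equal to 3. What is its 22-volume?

V_22 = √(23) · 3^22 / (22! · 2^(22/2)) ≈ 6.53785e-14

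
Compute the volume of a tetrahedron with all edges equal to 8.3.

Volume = (√2/12) · 8.3³ = 67.3857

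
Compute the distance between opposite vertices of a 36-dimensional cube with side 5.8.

The space diagonal of an n-cube of side s is s√n. Here 5.8·√36 = 34.8.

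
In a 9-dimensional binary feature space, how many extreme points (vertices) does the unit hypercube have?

Each vertex is a binary string of length 9, so there are 2^9 = 512.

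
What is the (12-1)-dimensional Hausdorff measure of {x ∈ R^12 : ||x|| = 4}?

The surface area of an n-ball is 2π^(n/2) r^(n-1) / Γ(n/2). For n=12, r=4: 1048576·π^6/15 ≈ 6.7206e+07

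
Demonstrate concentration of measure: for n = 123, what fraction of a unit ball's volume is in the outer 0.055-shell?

1 - (1-0.055)^123 ≈ 0.999049 ≈ 99.90%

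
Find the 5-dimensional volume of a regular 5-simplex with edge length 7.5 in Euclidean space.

Volume = 7.5^5 · √(6/2^5) / 5! ≈ 85.63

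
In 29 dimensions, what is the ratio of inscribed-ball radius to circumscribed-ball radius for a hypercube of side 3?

For an n-cube of any side s, the inradius is s/2 and the circumradius is s√n/2, so the ratio is 1/√29 ≈ 0.185695.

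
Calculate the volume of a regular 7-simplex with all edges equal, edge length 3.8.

V = (3.8^7 / 7!) · √((7+1) / 2^7) ≈ 0.567538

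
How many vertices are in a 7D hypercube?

f_0(7-cube) = (7 choose 0) · 2^7 = 128.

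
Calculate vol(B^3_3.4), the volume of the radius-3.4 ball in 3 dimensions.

V_3(3.4) = π^(3/2) · (3.4)^3 / Γ(3/2 + 1) ≈ 164.636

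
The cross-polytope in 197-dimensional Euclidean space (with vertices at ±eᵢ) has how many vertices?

The vertices are ±e_1, ..., ±e_197, so there are 2·197 = 394.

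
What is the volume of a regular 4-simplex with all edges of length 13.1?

For a regular n-simplex with edge a, V = (a^n / n!)·√((n+1)/2^n). With a=13.1, n=4: V ≈ 685.96.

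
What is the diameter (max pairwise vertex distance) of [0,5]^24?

d = √(5² + 5² + ... + 5²) [24 terms] = √(24·5²) = 5√24 ≈ 24.4949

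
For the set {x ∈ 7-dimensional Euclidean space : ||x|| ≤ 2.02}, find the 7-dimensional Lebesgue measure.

V_7(2.02) = π^(7/2) · (2.02)^7 / Γ(7/2 + 1) ≈ 648.395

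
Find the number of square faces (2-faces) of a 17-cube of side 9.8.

f_2(17-cube) = (17 choose 2) · 2^15 = 4456448.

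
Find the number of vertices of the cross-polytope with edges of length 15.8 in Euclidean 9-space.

Each 0-face is the convex hull of 1 vertex, one chosen as ±e_i from each of 1 distinct axis: 2^1·C(9,1) = 18.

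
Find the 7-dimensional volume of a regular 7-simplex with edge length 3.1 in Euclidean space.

V_7 = √(8) · 3.1^7 / (7! · 2^(7/2)) ≈ 0.136471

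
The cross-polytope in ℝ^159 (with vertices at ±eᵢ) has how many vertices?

Number of vertices = 2n = 318.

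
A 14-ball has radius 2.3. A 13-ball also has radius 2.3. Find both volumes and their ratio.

V_14(2.3) ≈ 69471.8. V_13(2.3) ≈ 45899. Ratio V_14/V_13 ≈ 1.514.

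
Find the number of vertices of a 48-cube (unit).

The 48-cube has 2^48 = 281474976710656 vertices.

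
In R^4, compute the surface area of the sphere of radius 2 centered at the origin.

|∂B_4(2)| = 16·π^2 ≈ 157.914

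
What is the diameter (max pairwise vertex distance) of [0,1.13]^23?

d = √(1.13² + 1.13² + ... + 1.13²) [23 terms] = √(23·1.13²) = 1.13√23 ≈ 5.41929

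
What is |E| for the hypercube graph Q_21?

The 21-cube has n·2^(n-1) = 21·2^20 = 21·1048576 = 22020096 edges.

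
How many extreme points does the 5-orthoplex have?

The vertices are ±e_1, ..., ±e_5, so there are 2·5 = 10.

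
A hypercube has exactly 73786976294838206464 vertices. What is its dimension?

Since 2^n = 73786976294838206464, we have n = 66.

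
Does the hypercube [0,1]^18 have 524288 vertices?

False. The 18-cube has 2^18 = 262144 vertices.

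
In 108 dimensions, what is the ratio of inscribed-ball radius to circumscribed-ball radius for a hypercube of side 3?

r_in = 3/2 (half the side); r_out = 3√108/2 (half the diagonal). Ratio = 1/√108 ≈ 0.096225.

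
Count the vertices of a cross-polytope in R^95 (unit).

Number of vertices = 2n = 190.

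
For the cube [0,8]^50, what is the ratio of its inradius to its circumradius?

r_in = 8/2 (half the side); r_out = 8√50/2 (half the diagonal). Ratio = 1/√50 ≈ 0.141421.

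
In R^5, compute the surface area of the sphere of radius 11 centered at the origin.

|∂B_5(11)| = 117128·π^2/3 ≈ 385336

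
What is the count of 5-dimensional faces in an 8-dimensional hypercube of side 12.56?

An n-cube has C(n,k)·2^(n-k) k-faces. Here C(8,5)·2^3 = 56·8 = 448.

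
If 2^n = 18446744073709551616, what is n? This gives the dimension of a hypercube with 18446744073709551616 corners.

Since 2^n = 18446744073709551616, we have n = 64.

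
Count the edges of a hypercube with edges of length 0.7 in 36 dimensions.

The 36-cube has n·2^(n-1) = 36·2^35 = 36·34359738368 = 1236950581248 edges.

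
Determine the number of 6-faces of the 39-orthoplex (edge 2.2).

f_6(39-orthoplex) = 2^7 · (39 choose 7) = 1968759936.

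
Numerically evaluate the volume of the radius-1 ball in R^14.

V = π^7/5040 ≈ 0.599265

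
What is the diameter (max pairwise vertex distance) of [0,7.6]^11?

Diagonal = √11 · 7.6 ≈ 25.2063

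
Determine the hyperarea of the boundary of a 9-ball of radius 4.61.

S = n·V_n(r)/r = 9·V_9(4.61)/4.61 (volume-to-surface relation), giving 6.05574e+06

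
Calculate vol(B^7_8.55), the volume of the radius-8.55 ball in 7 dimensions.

V_7(8.55) = π^(7/2) · (8.55)^7 / Γ(7/2 + 1) ≈ 1.57813e+07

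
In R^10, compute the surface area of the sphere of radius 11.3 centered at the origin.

S_10(11.3) = 2·π^(10/2)·(11.3)^9 / Γ(10/2) ≈ 7.6608e+10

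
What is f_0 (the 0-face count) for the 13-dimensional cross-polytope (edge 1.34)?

Each 0-face is the convex hull of 1 vertex, one chosen as ±e_i from each of 1 distinct axis: 2^1·C(13,1) = 26.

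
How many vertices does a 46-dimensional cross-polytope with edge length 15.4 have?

The vertices are ±e_1, ..., ±e_46, so there are 2·46 = 92.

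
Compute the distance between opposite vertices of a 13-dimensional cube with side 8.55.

||(8.55,8.55,...,8.55)|| = √(13)·8.55 ≈ 30.8275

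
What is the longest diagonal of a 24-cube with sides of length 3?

||(3,3,...,3)|| = √(24)·3 ≈ 14.6969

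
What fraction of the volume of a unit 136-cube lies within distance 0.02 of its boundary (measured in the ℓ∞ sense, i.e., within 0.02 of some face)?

Shell fraction = 1 - (1-0.04)^136 ≈ 0.996119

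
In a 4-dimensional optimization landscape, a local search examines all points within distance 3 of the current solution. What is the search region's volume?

Volume = π^{4/2}·(3)^4/Γ(3) = 81·π^2/2 ≈ 399.719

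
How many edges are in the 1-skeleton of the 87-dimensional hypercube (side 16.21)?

Each of the 2^87 = 154742504910672534362390528 vertices has degree 87; total edges = 87·2^87/2 = 6731298963614255244763987968.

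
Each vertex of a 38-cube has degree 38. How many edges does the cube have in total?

Number of 1-faces = C(38,1)·2^(38-1) = 38·137438953472 = 5222680231936.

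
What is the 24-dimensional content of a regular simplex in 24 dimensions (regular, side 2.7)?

V_24 = √(25) · 2.7^24 / (24! · 2^(24/2)) ≈ 4.43236e-17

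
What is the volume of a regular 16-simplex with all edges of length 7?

For a regular n-simplex with edge a, V = (a^n / n!)·√((n+1)/2^n). With a=7, n=16: V ≈ 0.0255819.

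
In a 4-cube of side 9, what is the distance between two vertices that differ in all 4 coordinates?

||(9,9,...,9)|| = √(4)·9 = 18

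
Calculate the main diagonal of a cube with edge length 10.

Diagonal = √3 · 10 ≈ 17.3205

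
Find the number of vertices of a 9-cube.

The 9-cube has 2^9 = 512 vertices.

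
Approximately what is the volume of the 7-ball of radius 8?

The n-ball volume is π^(n/2)·r^n/Γ(n/2+1). With n=7, r=8: V = 33554432·π^3/105 ≈ 9.90855e+06.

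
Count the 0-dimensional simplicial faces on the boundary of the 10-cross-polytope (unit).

Number of 0-faces = 2^(0+1) · C(10,0+1) = 2 · 10 = 20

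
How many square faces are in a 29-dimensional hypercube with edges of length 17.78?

f_2(29-cube) = (29 choose 2) · 2^27 = 54492397568.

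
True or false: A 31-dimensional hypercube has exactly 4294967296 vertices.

False. The 31-cube has 2^31 = 2147483648 vertices.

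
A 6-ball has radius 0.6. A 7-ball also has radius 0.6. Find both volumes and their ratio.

V_6(0.6) ≈ 0.241105. V_7(0.6) ≈ 0.132263. Ratio V_6/V_7 ≈ 1.823.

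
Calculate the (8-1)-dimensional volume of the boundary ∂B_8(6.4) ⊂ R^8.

The surface area of an n-ball is 2π^(n/2) r^(n-1) / Γ(n/2). For n=8, r=6.4: 1.42803e+07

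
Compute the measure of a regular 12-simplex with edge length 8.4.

Volume = 8.4^12 · √(13/2^12) / 12! ≈ 14.5146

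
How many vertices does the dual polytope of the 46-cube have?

The 46-dimensional cross-polytope has 2n = 2·46 = 92 vertices.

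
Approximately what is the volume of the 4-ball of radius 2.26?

The n-ball volume is π^(n/2)·r^n/Γ(n/2+1). With n=4, r=2.26: V ≈ 128.737.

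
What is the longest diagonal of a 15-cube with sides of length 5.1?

||(5.1,5.1,...,5.1)|| = √(15)·5.1 ≈ 19.7522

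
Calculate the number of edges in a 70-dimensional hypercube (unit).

The 70-cube has n·2^(n-1) = 70·2^69 = 70·590295810358705651712 = 41320706725109395619840 edges.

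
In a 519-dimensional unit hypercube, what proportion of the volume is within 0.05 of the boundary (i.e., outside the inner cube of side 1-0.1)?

Shell fraction = 1 - (1-0.1)^519 ≈ 1 - 1.786e-24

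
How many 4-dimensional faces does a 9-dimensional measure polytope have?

Choose 4 of 9 axes to span the face (C(9,4) = 126 ways), then fix each of the remaining 5 coordinates at one of its two extreme values (2^5 = 32 ways): 126·32 = 4032.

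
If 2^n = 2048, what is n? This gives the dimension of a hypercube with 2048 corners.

n = log_2(2048) = 11.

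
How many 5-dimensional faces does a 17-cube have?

Choose 5 of 17 axes to span the face (C(17,5) = 6188 ways), then fix each of the remaining 12 coordinates at one of its two extreme values (2^12 = 4096 ways): 6188·4096 = 25346048.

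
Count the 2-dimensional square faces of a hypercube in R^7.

Number of 2-faces = C(7,2) · 2^(7-2) = 21 · 32 = 672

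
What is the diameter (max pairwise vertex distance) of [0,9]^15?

d = √(9² + 9² + ... + 9²) [15 terms] = √(15·9²) = 9√15 ≈ 34.8569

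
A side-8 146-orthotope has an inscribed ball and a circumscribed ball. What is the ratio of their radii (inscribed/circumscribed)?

Ratio = (s/2)/(s√146/2) = 146^(-1/2) ≈ 0.0827606.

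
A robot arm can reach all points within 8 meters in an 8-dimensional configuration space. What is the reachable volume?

V_8(8) = π^(8/2) · (8)^8 / Γ(8/2 + 1) = 2097152·π^4/3 ≈ 6.80939e+07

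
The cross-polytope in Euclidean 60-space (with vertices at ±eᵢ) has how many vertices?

Number of vertices = 2n = 120.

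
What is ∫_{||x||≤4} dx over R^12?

Volume = π^{12/2}·(4)^12/Γ(7) = 1048576·π^6/45 ≈ 2.2402e+07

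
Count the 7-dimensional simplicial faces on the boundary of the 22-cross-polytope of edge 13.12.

Number of 7-faces = 2^(7+1) · C(22,7+1) = 256 · 319770 = 81861120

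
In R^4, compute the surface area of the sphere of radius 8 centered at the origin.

The surface area of an n-ball is 2π^(n/2) r^(n-1) / Γ(n/2). For n=4, r=8: 1024·π^2 ≈ 10106.5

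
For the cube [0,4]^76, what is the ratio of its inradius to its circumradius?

Ratio = (s/2)/(s√76/2) = 76^(-1/2) ≈ 0.114708.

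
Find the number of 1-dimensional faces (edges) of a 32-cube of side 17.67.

Each of the 2^32 = 4294967296 vertices has degree 32; total edges = 32·2^32/2 = 68719476736.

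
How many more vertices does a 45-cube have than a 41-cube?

The 45-cube has 2^45 = 35184372088832 vertices. The 41-cube has 2^41 = 2199023255552 vertices. Difference: 35184372088832 - 2199023255552 = 32985348833280.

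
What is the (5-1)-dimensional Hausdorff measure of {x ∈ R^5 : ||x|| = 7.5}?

|∂B_5(7.5)| = 16875·π^2/2 ≈ 83274.8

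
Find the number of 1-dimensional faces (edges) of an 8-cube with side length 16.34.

Each of the 2^8 = 256 vertices has degree 8; total edges = 8·2^8/2 = 1024.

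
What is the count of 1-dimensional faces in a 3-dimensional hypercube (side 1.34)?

Number of 1-faces = C(3,1) · 2^(3-1) = 3 · 4 = 12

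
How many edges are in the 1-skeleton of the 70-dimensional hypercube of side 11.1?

Each of the 2^70 = 1180591620717411303424 vertices has degree 70; total edges = 70·2^70/2 = 41320706725109395619840.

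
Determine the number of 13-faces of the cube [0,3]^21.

Choose 13 of 21 axes to span the face (C(21,13) = 203490 ways), then fix each of the remaining 8 coordinates at one of its two extreme values (2^8 = 256 ways): 203490·256 = 52093440.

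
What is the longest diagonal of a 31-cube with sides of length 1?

The space diagonal of an n-cube of side s is s√n. Here 1·√31 ≈ 5.56776.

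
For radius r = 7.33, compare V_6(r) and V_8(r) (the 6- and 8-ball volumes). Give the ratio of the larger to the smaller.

V_6(7.33) ≈ 801534, V_8(7.33) ≈ 3.38236e+07. The 8-ball is larger by a factor of 42.2.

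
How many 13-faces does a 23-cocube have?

Each 13-face is the convex hull of 14 vertices, one chosen as ±e_i from each of 14 distinct axes: 2^14·C(23,14) = 13388840960.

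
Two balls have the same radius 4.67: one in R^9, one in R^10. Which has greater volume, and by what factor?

V_9(4.67) ≈ 3.48473e+06, V_10(4.67) ≈ 1.25816e+07. The 10-ball is larger by a factor of 3.61.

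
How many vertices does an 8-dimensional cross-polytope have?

An n-cross-polytope has 2n vertices; here n = 8, giving 16.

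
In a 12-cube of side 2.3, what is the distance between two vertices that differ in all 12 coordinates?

||(2.3,2.3,...,2.3)|| = √(12)·2.3 ≈ 7.96743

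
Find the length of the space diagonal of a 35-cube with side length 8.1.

||(8.1,8.1,...,8.1)|| = √(35)·8.1 ≈ 47.9202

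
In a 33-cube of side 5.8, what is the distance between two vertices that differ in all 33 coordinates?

The space diagonal of an n-cube of side s is s√n. Here 5.8·√33 ≈ 33.3185.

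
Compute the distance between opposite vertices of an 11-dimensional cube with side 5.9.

||(5.9,5.9,...,5.9)|| = √(11)·5.9 ≈ 19.5681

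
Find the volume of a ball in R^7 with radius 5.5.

The n-ball volume is π^(n/2)·r^n/Γ(n/2+1). With n=7, r=5.5: V = 19487171·π^3/840 ≈ 719315.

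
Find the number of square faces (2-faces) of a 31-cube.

An n-cube has C(n,k)·2^(n-k) k-faces. Here C(31,2)·2^29 = 465·536870912 = 249644974080.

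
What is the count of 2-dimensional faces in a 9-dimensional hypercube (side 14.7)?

Choose 2 of 9 axes to span the face (C(9,2) = 36 ways), then fix each of the remaining 7 coordinates at one of its two extreme values (2^7 = 128 ways): 36·128 = 4608.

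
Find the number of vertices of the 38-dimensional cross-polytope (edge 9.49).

Number of vertices = 2n = 76.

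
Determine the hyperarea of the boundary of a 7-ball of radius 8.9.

|∂B_7(8.9)| ≈ 1.64368e+07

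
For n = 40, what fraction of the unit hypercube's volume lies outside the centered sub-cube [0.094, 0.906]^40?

1 - (1 - 2·0.094)^40 = 1 - 0.812^40 ≈ 0.999759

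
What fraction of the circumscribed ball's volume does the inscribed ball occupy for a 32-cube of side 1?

Volume scales as r^n, and r_in/r_out = 1/√32, giving (1/√32)^32 ≈ 8.27181e-25.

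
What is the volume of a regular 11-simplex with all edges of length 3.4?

For a regular n-simplex with edge a, V = (a^n / n!)·√((n+1)/2^n). With a=3.4, n=11: V ≈ 0.00134598.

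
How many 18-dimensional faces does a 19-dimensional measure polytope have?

An n-cube has C(n,k)·2^(n-k) k-faces. Here C(19,18)·2^1 = 19·2 = 38.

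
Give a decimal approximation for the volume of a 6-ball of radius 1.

Volume = π^{6/2}·(1)^6/Γ(4) = π^3/6 ≈ 5.16771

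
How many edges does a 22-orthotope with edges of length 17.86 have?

Number of 1-faces = C(22,1)·2^(22-1) = 22·2097152 = 46137344.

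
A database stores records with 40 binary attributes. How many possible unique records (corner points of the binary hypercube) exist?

Number of vertices = 2^40 = 1099511627776.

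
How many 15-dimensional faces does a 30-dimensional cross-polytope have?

Number of 15-faces = 2^(15+1) · C(30,15+1) = 65536 · 145422675 = 9530420428800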